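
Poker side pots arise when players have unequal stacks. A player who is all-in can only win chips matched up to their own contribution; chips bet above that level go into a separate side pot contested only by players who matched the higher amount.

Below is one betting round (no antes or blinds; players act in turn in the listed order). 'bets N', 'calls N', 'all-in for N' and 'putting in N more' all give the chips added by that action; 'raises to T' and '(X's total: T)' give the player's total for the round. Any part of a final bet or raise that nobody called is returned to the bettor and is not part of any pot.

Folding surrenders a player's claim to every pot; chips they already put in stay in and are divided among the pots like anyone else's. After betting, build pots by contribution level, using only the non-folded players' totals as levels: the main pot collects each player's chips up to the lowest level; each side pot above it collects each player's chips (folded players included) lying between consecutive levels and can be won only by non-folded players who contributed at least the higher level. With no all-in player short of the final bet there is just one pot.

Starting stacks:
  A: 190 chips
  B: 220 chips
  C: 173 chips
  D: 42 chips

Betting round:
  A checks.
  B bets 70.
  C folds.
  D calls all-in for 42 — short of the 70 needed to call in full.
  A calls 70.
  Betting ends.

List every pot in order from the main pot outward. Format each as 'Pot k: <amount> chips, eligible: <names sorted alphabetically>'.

Pot 1: 126 chips, eligible: A, B, D
Pot 2: 56 chips, eligible: A, B

Derivation:
Contributions: A=70, B=70, D=42
Folded: C
Pot levels (distinct totals of non-folded players): 42, 70
Layer 1-42: 42 each from A, B, D = 42*3 = 126 chips; eligible A, B, D
Layer 43-70: 28 each from A, B = 28*2 = 56 chips; eligible A, B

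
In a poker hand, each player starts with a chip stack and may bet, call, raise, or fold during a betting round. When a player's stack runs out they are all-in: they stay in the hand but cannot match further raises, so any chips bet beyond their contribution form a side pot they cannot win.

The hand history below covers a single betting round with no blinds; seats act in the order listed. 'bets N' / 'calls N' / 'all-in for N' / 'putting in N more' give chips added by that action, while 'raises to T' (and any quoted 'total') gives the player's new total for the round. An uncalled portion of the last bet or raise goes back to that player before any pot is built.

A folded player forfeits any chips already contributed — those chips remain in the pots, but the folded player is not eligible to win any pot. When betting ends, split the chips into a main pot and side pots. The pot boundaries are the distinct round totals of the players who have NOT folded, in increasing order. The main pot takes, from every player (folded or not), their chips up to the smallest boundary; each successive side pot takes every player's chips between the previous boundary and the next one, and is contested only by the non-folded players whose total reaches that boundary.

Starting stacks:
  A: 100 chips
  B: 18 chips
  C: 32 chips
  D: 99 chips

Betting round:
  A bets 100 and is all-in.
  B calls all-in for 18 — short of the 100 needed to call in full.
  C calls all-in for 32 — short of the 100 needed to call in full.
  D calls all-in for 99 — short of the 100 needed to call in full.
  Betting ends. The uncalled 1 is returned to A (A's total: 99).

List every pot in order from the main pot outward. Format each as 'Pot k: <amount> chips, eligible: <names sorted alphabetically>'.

Contributions (after 1 returned to A): A=99, B=18, C=32, D=99
Pot levels (distinct totals of non-folded players): 18, 32, 99
Layer 1-18: 18 each from A, B, C, D = 18*4 = 72 chips; eligible A, B, C, D
Layer 19-32: 14 each from A, C, D = 14*3 = 42 chips; eligible A, C, D
Layer 33-99: 67 each from A, D = 67*2 = 134 chips; eligible A, D

Pot 1: 72 chips, eligible: A, B, C, D
Pot 2: 42 chips, eligible: A, C, D
Pot 3: 134 chips, eligible: A, D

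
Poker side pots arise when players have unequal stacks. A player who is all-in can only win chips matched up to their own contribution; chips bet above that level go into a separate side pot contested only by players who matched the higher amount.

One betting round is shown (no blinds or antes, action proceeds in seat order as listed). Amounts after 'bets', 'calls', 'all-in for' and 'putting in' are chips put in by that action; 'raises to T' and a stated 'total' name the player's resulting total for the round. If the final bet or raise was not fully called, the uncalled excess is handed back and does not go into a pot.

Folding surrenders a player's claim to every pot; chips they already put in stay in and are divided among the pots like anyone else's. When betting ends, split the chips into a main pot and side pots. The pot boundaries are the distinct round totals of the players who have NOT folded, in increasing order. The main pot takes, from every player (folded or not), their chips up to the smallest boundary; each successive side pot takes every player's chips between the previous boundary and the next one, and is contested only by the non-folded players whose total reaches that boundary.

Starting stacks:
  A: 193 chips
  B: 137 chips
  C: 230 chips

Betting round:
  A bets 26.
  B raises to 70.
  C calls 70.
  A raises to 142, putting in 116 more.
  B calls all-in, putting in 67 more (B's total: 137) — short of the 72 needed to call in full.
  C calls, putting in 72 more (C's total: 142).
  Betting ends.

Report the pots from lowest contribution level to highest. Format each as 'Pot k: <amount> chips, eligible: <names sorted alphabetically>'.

Pot 1: 411 chips, eligible: A, B, C
Pot 2: 10 chips, eligible: A, C

Derivation:
Contributions: A=142, B=137, C=142
Pot levels (distinct totals of non-folded players): 137, 142
Layer 1-137: 137 each from A, B, C = 137*3 = 411 chips; eligible A, B, C
Layer 138-142: 5 each from A, C = 5*2 = 10 chips; eligible A, C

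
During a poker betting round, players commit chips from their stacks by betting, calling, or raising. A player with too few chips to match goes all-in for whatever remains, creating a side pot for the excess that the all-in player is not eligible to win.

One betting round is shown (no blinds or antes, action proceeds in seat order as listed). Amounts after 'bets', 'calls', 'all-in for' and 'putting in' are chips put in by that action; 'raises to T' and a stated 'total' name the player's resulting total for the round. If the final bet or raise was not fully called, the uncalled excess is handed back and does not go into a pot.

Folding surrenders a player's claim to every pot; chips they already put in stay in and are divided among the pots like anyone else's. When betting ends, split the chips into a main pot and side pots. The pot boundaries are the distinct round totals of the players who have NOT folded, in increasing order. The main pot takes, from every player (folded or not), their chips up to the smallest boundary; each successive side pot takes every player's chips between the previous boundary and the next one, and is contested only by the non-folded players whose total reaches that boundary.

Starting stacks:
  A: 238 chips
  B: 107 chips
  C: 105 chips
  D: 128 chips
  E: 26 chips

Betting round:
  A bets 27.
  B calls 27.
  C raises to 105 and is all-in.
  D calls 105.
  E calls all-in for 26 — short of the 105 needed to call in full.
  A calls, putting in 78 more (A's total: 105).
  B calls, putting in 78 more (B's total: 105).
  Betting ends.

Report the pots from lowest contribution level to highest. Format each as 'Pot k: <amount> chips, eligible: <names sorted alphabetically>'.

Contributions: A=105, B=105, C=105, D=105, E=26
Pot levels (distinct totals of non-folded players): 26, 105
Layer 1-26: 26 each from A, B, C, D, E = 26*5 = 130 chips; eligible A, B, C, D, E
Layer 27-105: 79 each from A, B, C, D = 79*4 = 316 chips; eligible A, B, C, D

Pot 1: 130 chips, eligible: A, B, C, D, E
Pot 2: 316 chips, eligible: A, B, C, D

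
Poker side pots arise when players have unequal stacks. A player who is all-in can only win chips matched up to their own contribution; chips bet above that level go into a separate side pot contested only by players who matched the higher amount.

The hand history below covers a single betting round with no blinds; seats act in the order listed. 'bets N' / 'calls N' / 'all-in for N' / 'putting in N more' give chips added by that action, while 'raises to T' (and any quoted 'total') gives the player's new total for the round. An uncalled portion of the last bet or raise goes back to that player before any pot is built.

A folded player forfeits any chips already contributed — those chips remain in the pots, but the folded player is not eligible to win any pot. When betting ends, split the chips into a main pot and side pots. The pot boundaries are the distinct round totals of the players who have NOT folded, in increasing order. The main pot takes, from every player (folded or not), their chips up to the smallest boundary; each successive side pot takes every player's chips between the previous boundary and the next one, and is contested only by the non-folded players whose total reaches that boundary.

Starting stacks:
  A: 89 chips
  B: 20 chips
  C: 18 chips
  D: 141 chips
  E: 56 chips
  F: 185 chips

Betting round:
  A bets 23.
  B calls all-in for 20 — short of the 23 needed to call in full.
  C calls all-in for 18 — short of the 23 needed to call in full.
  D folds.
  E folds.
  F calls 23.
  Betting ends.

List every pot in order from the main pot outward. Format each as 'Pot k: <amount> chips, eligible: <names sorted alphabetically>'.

Pot 1: 72 chips, eligible: A, B, C, F
Pot 2: 6 chips, eligible: A, B, F
Pot 3: 6 chips, eligible: A, F

Derivation:
Contributions: A=23, B=20, C=18, F=23
Folded: D, E
Pot levels (distinct totals of non-folded players): 18, 20, 23
Layer 1-18: 18 each from A, B, C, F = 18*4 = 72 chips; eligible A, B, C, F
Layer 19-20: 2 each from A, B, F = 2*3 = 6 chips; eligible A, B, F
Layer 21-23: 3 each from A, F = 3*2 = 6 chips; eligible A, F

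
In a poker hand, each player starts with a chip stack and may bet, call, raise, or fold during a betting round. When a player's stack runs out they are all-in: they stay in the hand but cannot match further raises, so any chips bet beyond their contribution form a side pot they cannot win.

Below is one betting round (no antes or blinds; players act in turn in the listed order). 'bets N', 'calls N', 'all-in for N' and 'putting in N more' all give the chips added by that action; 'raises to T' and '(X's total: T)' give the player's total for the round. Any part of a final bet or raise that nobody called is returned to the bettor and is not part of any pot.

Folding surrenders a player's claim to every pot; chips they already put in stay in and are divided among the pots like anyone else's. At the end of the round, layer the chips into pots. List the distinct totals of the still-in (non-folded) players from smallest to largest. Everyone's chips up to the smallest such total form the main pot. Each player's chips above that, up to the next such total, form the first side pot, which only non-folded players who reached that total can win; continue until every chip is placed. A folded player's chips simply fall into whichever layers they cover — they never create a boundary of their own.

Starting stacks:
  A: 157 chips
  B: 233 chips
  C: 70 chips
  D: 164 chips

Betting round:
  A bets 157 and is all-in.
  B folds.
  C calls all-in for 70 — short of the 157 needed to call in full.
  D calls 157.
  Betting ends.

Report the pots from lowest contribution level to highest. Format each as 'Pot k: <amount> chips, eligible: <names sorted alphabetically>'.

Contributions: A=157, C=70, D=157
Folded: B
Pot levels (distinct totals of non-folded players): 70, 157
Layer 1-70: 70 each from A, C, D = 70*3 = 210 chips; eligible A, C, D
Layer 71-157: 87 each from A, D = 87*2 = 174 chips; eligible A, D

Pot 1: 210 chips, eligible: A, C, D
Pot 2: 174 chips, eligible: A, D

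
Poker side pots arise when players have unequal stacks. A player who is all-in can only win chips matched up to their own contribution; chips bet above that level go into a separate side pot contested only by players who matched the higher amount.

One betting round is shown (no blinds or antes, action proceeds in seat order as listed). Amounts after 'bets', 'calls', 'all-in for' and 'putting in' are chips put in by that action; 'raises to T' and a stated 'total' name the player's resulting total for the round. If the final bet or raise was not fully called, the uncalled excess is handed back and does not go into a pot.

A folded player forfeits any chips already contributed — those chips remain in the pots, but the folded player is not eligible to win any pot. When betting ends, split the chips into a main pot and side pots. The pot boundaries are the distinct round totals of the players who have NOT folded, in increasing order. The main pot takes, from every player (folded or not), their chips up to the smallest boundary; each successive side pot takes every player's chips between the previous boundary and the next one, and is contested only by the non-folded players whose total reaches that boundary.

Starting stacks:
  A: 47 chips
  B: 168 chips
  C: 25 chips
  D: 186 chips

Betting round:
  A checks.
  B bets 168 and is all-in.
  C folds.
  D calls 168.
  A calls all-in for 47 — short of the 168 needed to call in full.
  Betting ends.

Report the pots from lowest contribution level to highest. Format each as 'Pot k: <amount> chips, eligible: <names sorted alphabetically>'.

Pot 1: 141 chips, eligible: A, B, D
Pot 2: 242 chips, eligible: B, D

Derivation:
Contributions: A=47, B=168, D=168
Folded: C
Pot levels (distinct totals of non-folded players): 47, 168
Layer 1-47: 47 each from A, B, D = 47*3 = 141 chips; eligible A, B, D
Layer 48-168: 121 each from B, D = 121*2 = 242 chips; eligible B, D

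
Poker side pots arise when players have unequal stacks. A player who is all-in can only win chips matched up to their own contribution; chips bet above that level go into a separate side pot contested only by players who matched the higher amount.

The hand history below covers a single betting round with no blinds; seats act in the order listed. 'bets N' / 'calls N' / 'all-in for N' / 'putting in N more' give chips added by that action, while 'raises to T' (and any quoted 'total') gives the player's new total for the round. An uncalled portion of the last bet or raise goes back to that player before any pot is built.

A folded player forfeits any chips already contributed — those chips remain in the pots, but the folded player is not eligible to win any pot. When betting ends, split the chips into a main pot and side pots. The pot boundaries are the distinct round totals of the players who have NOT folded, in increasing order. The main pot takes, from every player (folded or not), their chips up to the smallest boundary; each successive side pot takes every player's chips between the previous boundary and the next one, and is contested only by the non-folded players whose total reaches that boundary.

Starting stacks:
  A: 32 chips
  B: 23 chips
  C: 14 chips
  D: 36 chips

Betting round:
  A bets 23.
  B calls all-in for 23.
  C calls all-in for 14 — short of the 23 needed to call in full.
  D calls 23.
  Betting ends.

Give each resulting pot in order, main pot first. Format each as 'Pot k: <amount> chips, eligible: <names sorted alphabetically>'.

Contributions: A=23, B=23, C=14, D=23
Pot levels (distinct totals of non-folded players): 14, 23
Layer 1-14: 14 each from A, B, C, D = 14*4 = 56 chips; eligible A, B, C, D
Layer 15-23: 9 each from A, B, D = 9*3 = 27 chips; eligible A, B, D

Pot 1: 56 chips, eligible: A, B, C, D
Pot 2: 27 chips, eligible: A, B, D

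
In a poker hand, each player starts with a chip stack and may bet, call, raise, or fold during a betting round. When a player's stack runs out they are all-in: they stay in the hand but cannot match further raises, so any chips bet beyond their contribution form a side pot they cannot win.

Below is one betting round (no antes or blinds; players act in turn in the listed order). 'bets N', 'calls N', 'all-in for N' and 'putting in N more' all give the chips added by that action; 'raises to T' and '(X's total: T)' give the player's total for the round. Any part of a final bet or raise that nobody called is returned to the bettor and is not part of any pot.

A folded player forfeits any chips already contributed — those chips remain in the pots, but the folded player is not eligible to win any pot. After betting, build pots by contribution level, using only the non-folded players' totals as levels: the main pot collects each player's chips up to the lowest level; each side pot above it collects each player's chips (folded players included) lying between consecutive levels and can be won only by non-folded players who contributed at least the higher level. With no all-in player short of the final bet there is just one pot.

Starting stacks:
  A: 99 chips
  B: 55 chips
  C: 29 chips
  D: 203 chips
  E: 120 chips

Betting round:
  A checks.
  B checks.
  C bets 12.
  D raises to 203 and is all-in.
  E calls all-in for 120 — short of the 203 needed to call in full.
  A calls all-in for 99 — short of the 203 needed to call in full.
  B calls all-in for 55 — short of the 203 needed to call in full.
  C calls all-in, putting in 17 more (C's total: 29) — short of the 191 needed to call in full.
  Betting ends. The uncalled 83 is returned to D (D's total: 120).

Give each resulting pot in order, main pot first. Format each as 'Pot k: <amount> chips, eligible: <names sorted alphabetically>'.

Contributions (after 83 returned to D): A=99, B=55, C=29, D=120, E=120
Pot levels (distinct totals of non-folded players): 29, 55, 99, 120
Layer 1-29: 29 each from A, B, C, D, E = 29*5 = 145 chips; eligible A, B, C, D, E
Layer 30-55: 26 each from A, B, D, E = 26*4 = 104 chips; eligible A, B, D, E
Layer 56-99: 44 each from A, D, E = 44*3 = 132 chips; eligible A, D, E
Layer 100-120: 21 each from D, E = 21*2 = 42 chips; eligible D, E

Pot 1: 145 chips, eligible: A, B, C, D, E
Pot 2: 104 chips, eligible: A, B, D, E
Pot 3: 132 chips, eligible: A, D, E
Pot 4: 42 chips, eligible: D, E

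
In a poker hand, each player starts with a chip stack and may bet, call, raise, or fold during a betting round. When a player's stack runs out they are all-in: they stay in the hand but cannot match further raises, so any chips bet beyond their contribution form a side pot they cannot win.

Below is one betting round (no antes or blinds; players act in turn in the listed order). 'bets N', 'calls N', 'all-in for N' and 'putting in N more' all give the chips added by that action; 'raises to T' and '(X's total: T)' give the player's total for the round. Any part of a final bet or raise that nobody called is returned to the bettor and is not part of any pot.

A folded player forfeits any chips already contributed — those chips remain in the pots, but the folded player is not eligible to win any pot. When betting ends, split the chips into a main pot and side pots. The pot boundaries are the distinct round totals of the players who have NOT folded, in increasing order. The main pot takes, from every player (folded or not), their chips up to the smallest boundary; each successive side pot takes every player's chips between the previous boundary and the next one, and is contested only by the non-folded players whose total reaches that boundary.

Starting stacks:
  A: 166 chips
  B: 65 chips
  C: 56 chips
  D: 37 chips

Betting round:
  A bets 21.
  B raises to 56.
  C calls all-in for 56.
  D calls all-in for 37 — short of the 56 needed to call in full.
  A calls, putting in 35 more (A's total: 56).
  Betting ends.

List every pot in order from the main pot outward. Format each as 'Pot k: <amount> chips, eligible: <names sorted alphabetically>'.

Contributions: A=56, B=56, C=56, D=37
Pot levels (distinct totals of non-folded players): 37, 56
Layer 1-37: 37 each from A, B, C, D = 37*4 = 148 chips; eligible A, B, C, D
Layer 38-56: 19 each from A, B, C = 19*3 = 57 chips; eligible A, B, C

Pot 1: 148 chips, eligible: A, B, C, D
Pot 2: 57 chips, eligible: A, B, C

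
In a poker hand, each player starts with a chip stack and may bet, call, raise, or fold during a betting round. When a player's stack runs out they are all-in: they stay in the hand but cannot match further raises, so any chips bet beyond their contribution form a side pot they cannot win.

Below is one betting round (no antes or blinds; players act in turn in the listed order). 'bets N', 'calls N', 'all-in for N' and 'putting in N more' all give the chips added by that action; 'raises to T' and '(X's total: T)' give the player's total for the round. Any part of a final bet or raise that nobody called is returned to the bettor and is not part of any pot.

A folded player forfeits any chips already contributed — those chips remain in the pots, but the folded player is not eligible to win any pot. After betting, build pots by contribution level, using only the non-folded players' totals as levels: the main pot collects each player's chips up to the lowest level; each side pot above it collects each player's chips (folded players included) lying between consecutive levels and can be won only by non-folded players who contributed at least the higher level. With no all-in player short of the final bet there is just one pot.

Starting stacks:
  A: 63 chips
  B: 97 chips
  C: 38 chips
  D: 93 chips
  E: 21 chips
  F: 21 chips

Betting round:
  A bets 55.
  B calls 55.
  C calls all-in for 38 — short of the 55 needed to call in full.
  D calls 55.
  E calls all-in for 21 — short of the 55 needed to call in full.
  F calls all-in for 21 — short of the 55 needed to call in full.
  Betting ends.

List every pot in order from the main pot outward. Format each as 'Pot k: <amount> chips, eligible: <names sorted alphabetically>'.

Contributions: A=55, B=55, C=38, D=55, E=21, F=21
Pot levels (distinct totals of non-folded players): 21, 38, 55
Layer 1-21: 21 each from A, B, C, D, E, F = 21*6 = 126 chips; eligible A, B, C, D, E, F
Layer 22-38: 17 each from A, B, C, D = 17*4 = 68 chips; eligible A, B, C, D
Layer 39-55: 17 each from A, B, D = 17*3 = 51 chips; eligible A, B, D

Pot 1: 126 chips, eligible: A, B, C, D, E, F
Pot 2: 68 chips, eligible: A, B, C, D
Pot 3: 51 chips, eligible: A, B, D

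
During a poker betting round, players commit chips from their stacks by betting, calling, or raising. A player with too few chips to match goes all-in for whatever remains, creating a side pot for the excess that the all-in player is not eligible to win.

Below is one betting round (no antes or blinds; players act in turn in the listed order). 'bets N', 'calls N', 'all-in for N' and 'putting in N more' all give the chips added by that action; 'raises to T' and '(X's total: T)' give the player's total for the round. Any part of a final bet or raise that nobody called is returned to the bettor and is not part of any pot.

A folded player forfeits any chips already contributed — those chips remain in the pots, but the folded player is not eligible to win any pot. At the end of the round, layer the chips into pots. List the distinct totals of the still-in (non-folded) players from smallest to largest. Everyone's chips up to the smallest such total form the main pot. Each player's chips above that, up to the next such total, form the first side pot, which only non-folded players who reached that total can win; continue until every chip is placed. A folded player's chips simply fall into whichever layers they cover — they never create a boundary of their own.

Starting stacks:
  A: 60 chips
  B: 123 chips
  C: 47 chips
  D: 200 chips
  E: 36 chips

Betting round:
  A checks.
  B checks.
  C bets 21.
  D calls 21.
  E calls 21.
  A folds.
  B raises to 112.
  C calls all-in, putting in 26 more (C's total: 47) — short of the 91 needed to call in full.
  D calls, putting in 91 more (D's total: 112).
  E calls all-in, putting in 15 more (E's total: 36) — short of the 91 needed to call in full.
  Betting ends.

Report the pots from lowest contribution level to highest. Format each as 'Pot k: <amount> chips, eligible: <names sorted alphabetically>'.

Contributions: B=112, C=47, D=112, E=36
Folded: A
Pot levels (distinct totals of non-folded players): 36, 47, 112
Layer 1-36: 36 each from B, C, D, E = 36*4 = 144 chips; eligible B, C, D, E
Layer 37-47: 11 each from B, C, D = 11*3 = 33 chips; eligible B, C, D
Layer 48-112: 65 each from B, D = 65*2 = 130 chips; eligible B, D

Pot 1: 144 chips, eligible: B, C, D, E
Pot 2: 33 chips, eligible: B, C, D
Pot 3: 130 chips, eligible: B, D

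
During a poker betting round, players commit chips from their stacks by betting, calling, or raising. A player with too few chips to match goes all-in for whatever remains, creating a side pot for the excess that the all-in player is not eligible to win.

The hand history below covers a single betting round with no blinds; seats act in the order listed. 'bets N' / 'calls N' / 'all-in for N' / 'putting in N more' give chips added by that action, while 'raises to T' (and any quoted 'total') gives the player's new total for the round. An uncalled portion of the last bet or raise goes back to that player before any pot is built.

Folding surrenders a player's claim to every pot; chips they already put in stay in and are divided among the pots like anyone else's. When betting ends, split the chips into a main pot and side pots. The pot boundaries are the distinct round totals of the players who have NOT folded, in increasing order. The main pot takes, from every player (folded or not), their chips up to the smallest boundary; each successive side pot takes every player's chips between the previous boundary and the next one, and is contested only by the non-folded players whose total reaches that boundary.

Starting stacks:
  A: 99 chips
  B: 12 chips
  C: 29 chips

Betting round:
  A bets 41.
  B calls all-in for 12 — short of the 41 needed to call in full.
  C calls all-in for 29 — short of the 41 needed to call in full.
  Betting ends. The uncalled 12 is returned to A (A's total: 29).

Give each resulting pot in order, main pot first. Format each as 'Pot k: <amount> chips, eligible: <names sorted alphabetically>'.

Contributions (after 12 returned to A): A=29, B=12, C=29
Pot levels (distinct totals of non-folded players): 12, 29
Layer 1-12: 12 each from A, B, C = 12*3 = 36 chips; eligible A, B, C
Layer 13-29: 17 each from A, C = 17*2 = 34 chips; eligible A, C

Pot 1: 36 chips, eligible: A, B, C
Pot 2: 34 chips, eligible: A, C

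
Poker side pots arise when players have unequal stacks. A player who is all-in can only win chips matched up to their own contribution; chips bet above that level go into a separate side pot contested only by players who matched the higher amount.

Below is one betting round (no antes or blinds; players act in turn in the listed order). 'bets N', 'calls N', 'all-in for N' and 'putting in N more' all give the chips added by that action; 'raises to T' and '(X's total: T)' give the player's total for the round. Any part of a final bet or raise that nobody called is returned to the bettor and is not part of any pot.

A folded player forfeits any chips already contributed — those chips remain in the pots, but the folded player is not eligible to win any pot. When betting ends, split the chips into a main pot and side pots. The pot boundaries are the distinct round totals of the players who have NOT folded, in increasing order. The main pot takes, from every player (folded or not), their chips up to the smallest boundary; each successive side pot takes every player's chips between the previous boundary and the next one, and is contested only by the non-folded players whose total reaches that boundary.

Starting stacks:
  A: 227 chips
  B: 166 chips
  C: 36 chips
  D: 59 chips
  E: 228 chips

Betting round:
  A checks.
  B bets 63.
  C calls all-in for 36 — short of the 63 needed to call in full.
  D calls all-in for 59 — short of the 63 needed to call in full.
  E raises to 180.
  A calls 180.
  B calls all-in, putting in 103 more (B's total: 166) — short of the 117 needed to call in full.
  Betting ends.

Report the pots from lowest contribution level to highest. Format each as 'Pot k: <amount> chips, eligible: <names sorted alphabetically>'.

Contributions: A=180, B=166, C=36, D=59, E=180
Pot levels (distinct totals of non-folded players): 36, 59, 166, 180
Layer 1-36: 36 each from A, B, C, D, E = 36*5 = 180 chips; eligible A, B, C, D, E
Layer 37-59: 23 each from A, B, D, E = 23*4 = 92 chips; eligible A, B, D, E
Layer 60-166: 107 each from A, B, E = 107*3 = 321 chips; eligible A, B, E
Layer 167-180: 14 each from A, E = 14*2 = 28 chips; eligible A, E

Pot 1: 180 chips, eligible: A, B, C, D, E
Pot 2: 92 chips, eligible: A, B, D, E
Pot 3: 321 chips, eligible: A, B, E
Pot 4: 28 chips, eligible: A, E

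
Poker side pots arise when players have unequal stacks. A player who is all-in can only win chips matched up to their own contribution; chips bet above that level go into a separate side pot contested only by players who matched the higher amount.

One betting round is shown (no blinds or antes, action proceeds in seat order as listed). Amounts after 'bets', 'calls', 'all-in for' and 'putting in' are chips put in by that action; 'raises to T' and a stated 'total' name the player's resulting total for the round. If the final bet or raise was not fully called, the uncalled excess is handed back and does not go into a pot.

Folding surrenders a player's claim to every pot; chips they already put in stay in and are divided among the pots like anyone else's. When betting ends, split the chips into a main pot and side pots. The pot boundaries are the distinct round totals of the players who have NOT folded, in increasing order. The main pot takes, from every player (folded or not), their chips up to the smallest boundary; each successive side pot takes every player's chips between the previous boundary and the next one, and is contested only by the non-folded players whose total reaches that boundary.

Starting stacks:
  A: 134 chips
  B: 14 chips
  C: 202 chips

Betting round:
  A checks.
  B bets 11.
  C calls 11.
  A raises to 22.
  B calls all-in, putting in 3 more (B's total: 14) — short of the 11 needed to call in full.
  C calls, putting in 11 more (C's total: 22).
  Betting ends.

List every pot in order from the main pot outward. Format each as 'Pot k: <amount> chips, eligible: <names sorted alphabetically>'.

Contributions: A=22, B=14, C=22
Pot levels (distinct totals of non-folded players): 14, 22
Layer 1-14: 14 each from A, B, C = 14*3 = 42 chips; eligible A, B, C
Layer 15-22: 8 each from A, C = 8*2 = 16 chips; eligible A, C

Pot 1: 42 chips, eligible: A, B, C
Pot 2: 16 chips, eligible: A, C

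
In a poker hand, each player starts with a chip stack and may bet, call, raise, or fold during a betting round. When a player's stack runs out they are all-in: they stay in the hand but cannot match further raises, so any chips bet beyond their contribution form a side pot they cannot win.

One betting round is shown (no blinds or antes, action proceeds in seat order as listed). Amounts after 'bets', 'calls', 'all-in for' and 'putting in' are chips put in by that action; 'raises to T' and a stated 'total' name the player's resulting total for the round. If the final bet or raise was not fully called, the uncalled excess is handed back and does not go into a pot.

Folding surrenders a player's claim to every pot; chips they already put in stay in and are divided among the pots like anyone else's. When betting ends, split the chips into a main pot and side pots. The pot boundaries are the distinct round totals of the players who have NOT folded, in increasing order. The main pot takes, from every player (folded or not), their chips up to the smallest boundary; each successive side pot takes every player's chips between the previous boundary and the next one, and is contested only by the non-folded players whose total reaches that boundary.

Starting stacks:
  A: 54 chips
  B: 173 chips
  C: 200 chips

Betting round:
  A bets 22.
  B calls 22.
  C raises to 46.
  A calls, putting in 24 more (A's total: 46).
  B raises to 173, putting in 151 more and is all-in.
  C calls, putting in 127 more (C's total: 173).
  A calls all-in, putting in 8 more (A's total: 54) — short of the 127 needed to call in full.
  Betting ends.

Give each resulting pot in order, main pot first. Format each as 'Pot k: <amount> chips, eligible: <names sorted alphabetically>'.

Contributions: A=54, B=173, C=173
Pot levels (distinct totals of non-folded players): 54, 173
Layer 1-54: 54 each from A, B, C = 54*3 = 162 chips; eligible A, B, C
Layer 55-173: 119 each from B, C = 119*2 = 238 chips; eligible B, C

Pot 1: 162 chips, eligible: A, B, C
Pot 2: 238 chips, eligible: B, C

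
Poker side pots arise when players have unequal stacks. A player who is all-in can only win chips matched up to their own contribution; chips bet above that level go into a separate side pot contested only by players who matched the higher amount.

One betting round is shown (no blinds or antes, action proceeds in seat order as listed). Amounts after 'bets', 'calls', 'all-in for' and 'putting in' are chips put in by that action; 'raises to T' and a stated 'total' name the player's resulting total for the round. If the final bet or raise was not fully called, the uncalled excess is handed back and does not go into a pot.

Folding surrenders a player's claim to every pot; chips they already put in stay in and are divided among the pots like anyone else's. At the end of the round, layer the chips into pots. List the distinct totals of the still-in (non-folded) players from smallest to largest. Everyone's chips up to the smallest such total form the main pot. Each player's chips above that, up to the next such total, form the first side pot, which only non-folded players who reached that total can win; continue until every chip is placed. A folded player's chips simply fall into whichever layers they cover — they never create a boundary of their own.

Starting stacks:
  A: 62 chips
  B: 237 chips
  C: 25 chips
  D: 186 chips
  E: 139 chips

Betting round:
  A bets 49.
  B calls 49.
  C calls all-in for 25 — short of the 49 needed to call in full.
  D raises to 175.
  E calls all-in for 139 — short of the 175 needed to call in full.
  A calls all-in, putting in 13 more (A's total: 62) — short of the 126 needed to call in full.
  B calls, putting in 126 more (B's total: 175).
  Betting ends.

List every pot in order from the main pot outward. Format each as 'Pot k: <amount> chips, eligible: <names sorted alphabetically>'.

Contributions: A=62, B=175, C=25, D=175, E=139
Pot levels (distinct totals of non-folded players): 25, 62, 139, 175
Layer 1-25: 25 each from A, B, C, D, E = 25*5 = 125 chips; eligible A, B, C, D, E
Layer 26-62: 37 each from A, B, D, E = 37*4 = 148 chips; eligible A, B, D, E
Layer 63-139: 77 each from B, D, E = 77*3 = 231 chips; eligible B, D, E
Layer 140-175: 36 each from B, D = 36*2 = 72 chips; eligible B, D

Pot 1: 125 chips, eligible: A, B, C, D, E
Pot 2: 148 chips, eligible: A, B, D, E
Pot 3: 231 chips, eligible: B, D, E
Pot 4: 72 chips, eligible: B, D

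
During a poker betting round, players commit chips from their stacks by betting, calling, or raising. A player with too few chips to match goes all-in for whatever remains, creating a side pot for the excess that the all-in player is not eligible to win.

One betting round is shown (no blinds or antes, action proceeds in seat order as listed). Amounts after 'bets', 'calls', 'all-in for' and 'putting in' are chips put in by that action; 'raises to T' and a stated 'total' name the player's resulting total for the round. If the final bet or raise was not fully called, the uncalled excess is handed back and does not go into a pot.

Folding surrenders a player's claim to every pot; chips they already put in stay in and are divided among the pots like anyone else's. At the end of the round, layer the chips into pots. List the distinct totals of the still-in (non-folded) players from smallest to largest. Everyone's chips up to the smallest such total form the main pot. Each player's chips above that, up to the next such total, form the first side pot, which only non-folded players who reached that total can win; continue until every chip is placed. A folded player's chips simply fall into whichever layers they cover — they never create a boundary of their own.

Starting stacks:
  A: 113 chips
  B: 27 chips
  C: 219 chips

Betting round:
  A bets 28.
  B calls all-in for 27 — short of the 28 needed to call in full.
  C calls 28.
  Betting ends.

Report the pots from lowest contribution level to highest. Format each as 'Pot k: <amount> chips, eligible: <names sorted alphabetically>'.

Pot 1: 81 chips, eligible: A, B, C
Pot 2: 2 chips, eligible: A, C

Derivation:
Contributions: A=28, B=27, C=28
Pot levels (distinct totals of non-folded players): 27, 28
Layer 1-27: 27 each from A, B, C = 27*3 = 81 chips; eligible A, B, C
Layer 28-28: 1 each from A, C = 1*2 = 2 chips; eligible A, C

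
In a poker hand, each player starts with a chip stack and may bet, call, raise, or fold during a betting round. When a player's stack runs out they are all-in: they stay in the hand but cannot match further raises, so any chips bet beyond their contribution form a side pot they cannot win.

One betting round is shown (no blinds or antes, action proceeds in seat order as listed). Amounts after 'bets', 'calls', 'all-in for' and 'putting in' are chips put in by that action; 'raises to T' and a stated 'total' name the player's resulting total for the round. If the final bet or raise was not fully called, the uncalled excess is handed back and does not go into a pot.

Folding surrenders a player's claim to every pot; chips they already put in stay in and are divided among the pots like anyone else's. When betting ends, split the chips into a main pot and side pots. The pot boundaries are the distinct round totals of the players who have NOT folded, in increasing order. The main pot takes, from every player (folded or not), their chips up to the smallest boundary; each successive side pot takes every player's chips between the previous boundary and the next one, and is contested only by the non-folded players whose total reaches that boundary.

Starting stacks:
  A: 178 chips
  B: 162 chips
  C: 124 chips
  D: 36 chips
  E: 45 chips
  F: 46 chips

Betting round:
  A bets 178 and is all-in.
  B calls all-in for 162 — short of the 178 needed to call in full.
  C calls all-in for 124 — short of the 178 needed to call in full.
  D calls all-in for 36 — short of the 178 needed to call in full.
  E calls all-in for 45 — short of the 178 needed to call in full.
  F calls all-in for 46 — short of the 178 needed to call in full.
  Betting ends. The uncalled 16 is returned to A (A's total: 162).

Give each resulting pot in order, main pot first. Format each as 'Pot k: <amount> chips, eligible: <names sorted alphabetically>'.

Pot 1: 216 chips, eligible: A, B, C, D, E, F
Pot 2: 45 chips, eligible: A, B, C, E, F
Pot 3: 4 chips, eligible: A, B, C, F
Pot 4: 234 chips, eligible: A, B, C
Pot 5: 76 chips, eligible: A, B

Derivation:
Contributions (after 16 returned to A): A=162, B=162, C=124, D=36, E=45, F=46
Pot levels (distinct totals of non-folded players): 36, 45, 46, 124, 162
Layer 1-36: 36 each from A, B, C, D, E, F = 36*6 = 216 chips; eligible A, B, C, D, E, F
Layer 37-45: 9 each from A, B, C, E, F = 9*5 = 45 chips; eligible A, B, C, E, F
Layer 46-46: 1 each from A, B, C, F = 1*4 = 4 chips; eligible A, B, C, F
Layer 47-124: 78 each from A, B, C = 78*3 = 234 chips; eligible A, B, C
Layer 125-162: 38 each from A, B = 38*2 = 76 chips; eligible A, B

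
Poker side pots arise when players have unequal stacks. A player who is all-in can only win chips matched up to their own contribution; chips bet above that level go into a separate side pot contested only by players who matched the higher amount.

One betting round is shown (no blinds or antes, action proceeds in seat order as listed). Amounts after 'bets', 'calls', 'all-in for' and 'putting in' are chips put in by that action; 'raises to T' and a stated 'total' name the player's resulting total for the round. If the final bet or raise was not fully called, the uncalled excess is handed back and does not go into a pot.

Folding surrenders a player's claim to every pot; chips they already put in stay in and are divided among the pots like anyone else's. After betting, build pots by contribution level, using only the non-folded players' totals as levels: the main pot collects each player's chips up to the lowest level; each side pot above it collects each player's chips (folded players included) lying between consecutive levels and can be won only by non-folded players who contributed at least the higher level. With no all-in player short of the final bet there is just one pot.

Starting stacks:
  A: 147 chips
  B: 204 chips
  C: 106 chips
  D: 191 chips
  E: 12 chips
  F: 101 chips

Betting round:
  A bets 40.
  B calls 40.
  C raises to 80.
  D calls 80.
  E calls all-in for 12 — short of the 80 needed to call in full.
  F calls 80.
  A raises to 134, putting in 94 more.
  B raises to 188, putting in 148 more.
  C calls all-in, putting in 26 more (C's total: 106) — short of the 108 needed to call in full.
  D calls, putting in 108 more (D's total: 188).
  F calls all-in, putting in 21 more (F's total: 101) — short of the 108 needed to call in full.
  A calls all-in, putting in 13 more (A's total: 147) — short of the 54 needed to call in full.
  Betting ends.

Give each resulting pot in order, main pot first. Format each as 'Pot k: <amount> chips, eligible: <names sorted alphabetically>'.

Contributions: A=147, B=188, C=106, D=188, E=12, F=101
Pot levels (distinct totals of non-folded players): 12, 101, 106, 147, 188
Layer 1-12: 12 each from A, B, C, D, E, F = 12*6 = 72 chips; eligible A, B, C, D, E, F
Layer 13-101: 89 each from A, B, C, D, F = 89*5 = 445 chips; eligible A, B, C, D, F
Layer 102-106: 5 each from A, B, C, D = 5*4 = 20 chips; eligible A, B, C, D
Layer 107-147: 41 each from A, B, D = 41*3 = 123 chips; eligible A, B, D
Layer 148-188: 41 each from B, D = 41*2 = 82 chips; eligible B, D

Pot 1: 72 chips, eligible: A, B, C, D, E, F
Pot 2: 445 chips, eligible: A, B, C, D, F
Pot 3: 20 chips, eligible: A, B, C, D
Pot 4: 123 chips, eligible: A, B, D
Pot 5: 82 chips, eligible: B, D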